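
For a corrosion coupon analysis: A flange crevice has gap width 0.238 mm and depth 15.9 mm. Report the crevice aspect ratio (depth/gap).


Aspect ratio = depth / gap
Ratio = 15.9 / 0.238 = 66.8

66.8


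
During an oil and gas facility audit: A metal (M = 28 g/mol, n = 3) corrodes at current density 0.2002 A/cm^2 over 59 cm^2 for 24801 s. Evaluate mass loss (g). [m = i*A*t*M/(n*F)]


Apply Faraday's law: m = i*A*t*M / (n*F)
Total charge passed Q = i*A*t = 0.2002*59*24801 = 292944.4518 C
m = Q*M/(n*F) = 292944.4518*28/(3*96485) = 28.338 g

28.338 g


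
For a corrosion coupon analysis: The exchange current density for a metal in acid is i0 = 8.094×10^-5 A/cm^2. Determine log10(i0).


i0 = 8.094×10^-5 A/cm^2
log10(i0) = -4.092

-4.092


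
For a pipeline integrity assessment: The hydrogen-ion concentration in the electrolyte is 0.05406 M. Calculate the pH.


pH = −log10[H+]
pH = −log10(0.05406) = 1.27

1.27


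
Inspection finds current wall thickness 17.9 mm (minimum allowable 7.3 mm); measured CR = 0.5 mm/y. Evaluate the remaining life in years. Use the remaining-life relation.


Apply the remaining-life relation: RL = (t_current − t_min) / CR
RL = (17.9 − 7.3) / 0.5 = 10.6 / 0.5 = 21.2 years

21.2 years


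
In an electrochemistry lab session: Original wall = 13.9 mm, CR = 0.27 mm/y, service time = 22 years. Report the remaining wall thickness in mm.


Remaining wall = original − CR × time
t = 13.9 − 0.27*22 = 13.9 − 5.94 = 7.96 mm

7.96 mm


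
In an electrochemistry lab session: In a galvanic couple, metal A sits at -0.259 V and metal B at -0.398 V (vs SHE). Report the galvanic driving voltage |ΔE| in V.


Driving voltage is the absolute potential difference.
|ΔE| = |-0.259 − (-0.398)| = 0.139 V

0.139 V


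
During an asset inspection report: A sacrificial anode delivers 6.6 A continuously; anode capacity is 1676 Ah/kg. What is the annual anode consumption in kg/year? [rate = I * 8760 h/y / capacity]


Annual consumption = current * hours per year / capacity
Rate = 6.6 * 8760 / 1676 = 34.5 kg/year

34.5 kg/year


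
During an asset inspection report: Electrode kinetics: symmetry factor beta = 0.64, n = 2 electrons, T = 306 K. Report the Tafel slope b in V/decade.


Apply the Tafel slope relation: b = 2.303*R*T/(beta*n*F)
Numerator: 2.303 * 8.314 * 306 = 5859.03
Denominator: 0.64 * 2 * 96485 = 123500.8
b = 5859.03 / 123500.8 = 0.047 V/decade

0.047 V/decade


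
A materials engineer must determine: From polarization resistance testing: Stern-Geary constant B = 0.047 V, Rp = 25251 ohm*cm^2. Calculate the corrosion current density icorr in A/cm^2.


Apply the Stern-Geary relation: icorr = B / Rp
icorr = 0.047 / 25251 = 1.861×10^-6 A/cm^2

1.861×10^-6 A/cm^2


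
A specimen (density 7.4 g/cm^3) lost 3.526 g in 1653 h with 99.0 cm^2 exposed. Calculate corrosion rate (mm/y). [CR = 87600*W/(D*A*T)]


Apply the mm/y weight-loss relation: CR = 87600 * W / (D * A * T)
Numerator: 87600 * 3.526 = 308877.6
Denominator: 7.4 * 99.0 * 1653 = 1210987.8
CR = 308877.6 / 1210987.8 = 0.2551 mm/y

0.2551 mm/y


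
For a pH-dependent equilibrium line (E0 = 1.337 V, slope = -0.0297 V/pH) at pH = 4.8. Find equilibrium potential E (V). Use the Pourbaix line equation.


Apply the Pourbaix line equation: E = E0 + slope*pH
E = 1.337 + (-0.0297)*4.8 = 1.337 + (-0.14256) = 1.19444 V
Rounded to 4 decimal places: E = 1.1944 V

1.1944 V


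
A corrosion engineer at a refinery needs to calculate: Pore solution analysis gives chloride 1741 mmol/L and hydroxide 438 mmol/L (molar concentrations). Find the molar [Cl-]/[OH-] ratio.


Threshold parameter = [Cl-] / [OH-] (molar basis; both in mmol/L, so units cancel)
Ratio = 1741 / 438 = 3.97

3.97


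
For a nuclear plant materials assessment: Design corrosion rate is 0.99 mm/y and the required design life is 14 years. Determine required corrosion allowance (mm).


Corrosion allowance = CR × design life
CA = 0.99 * 14 = 13.86 mm

13.86 mm


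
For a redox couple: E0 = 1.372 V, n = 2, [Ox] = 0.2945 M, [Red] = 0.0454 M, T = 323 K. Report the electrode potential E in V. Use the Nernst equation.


Apply the Nernst equation: E = E0 + (RT/nF)*ln([Ox]/[Red])
Step 1: RT/nF = 8.314*323/(2*96485) = 0.01391627 V
Step 2: [Ox]/[Red] = 0.2945/0.0454 = 6.486784
Step 3: ln(6.486784) = 1.869767
Step 4: correction = 0.01391627 * 1.869767 = 0.026 V
E = 1.372 + 0.026 = 1.398 V

1.398 V


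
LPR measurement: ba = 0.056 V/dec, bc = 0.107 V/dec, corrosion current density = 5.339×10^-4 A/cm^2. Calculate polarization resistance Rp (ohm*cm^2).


Apply the Stern-Geary equation: Rp = ba*bc / (2.303*icorr*(ba+bc))
ba*bc = 0.056*0.107 = 0.005992
ba+bc = 0.163; 2.303*icorr*(ba+bc) = 2.303*5.339×10^-4*0.163 = 2.0042019×10^-4
Rp = 0.005992 / 2.0042019×10^-4 = 29.9 ohm*cm^2

29.9 ohm*cm^2


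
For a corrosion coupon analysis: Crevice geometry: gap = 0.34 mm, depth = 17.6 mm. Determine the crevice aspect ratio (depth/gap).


Aspect ratio = depth / gap
Ratio = 17.6 / 0.34 = 51.8

51.8


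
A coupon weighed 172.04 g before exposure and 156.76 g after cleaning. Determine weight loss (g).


Weight loss = initial − final
WL = 172.04 − 156.76 = 15.28 g

15.28 g


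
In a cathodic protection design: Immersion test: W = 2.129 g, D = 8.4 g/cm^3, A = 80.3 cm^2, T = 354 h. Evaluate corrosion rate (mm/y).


Apply the mm/y weight-loss relation: CR = 87600 * W / (D * A * T)
Numerator: 87600 * 2.129 = 186500.4
Denominator: 8.4 * 80.3 * 354 = 238780.08
CR = 186500.4 / 238780.08 = 0.781055 mm/y

0.781055 mm/y


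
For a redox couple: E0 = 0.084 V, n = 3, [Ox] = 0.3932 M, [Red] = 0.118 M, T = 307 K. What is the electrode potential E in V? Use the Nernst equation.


Apply the Nernst equation: E = E0 + (RT/nF)*ln([Ox]/[Red])
Step 1: RT/nF = 8.314*307/(3*96485) = 0.00881794 V
Step 2: [Ox]/[Red] = 0.3932/0.118 = 3.332203
Step 3: ln(3.332203) = 1.203634
Step 4: correction = 0.00881794 * 1.203634 = 0.011 V
E = 0.084 + 0.011 = 0.095 V

0.095 V


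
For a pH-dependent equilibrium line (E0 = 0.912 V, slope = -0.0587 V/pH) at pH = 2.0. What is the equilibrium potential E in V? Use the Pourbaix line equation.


Apply the Pourbaix line equation: E = E0 + slope*pH
E = 0.912 + (-0.0587)*2.0 = 0.912 + (-0.1174) = 0.7946 V
Rounded to 4 decimal places: E = 0.7946 V

0.7946 V


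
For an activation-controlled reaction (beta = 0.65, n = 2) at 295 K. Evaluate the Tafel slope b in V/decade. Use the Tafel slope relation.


Apply the Tafel slope relation: b = 2.303*R*T/(beta*n*F)
Numerator: 2.303 * 8.314 * 295 = 5648.41
Denominator: 0.65 * 2 * 96485 = 125430.5
b = 5648.41 / 125430.5 = 0.045 V/decade

0.045 V/decade


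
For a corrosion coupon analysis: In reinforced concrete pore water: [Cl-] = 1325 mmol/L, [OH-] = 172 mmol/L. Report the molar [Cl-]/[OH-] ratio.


Threshold parameter = [Cl-] / [OH-] (molar basis; both in mmol/L, so units cancel)
Ratio = 1325 / 172 = 7.7

7.7


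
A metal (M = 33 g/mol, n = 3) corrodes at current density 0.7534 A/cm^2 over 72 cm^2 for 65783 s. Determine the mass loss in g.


Apply Faraday's law: m = i*A*t*M / (n*F)
Total charge passed Q = i*A*t = 0.7534*72*65783 = 3568385.6784 C
m = Q*M/(n*F) = 3568385.6784*33/(3*96485) = 406.8222 g

406.8222 g


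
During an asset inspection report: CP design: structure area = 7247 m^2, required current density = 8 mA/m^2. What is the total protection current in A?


I = area * current density, then convert mA → A (÷1000)
I = 7247 * 8 / 1000 = 57.98 A

57.98 A


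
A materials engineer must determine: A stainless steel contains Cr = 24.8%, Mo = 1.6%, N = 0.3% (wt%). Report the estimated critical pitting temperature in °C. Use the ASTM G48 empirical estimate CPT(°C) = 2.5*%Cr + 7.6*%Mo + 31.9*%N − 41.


Apply the ASTM G48 empirical CPT estimate: CPT(°C) = 2.5*%Cr + 7.6*%Mo + 31.9*%N − 41
2.5*24.8 = 62; 7.6*1.6 = 12.16; 31.9*0.3 = 9.57
CPT = 62 + 12.16 + 9.57 − 41 = 42.73 °C
Rounded to 0.1 °C: CPT ≈ 42.7 °C

42.7 °C


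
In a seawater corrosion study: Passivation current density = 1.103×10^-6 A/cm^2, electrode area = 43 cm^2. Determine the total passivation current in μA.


I = i_pass * A, then convert A → μA (×10^6)
I = 1.103×10^-6 * 43 * 10^6 = 47.43 μA

47.43 μA


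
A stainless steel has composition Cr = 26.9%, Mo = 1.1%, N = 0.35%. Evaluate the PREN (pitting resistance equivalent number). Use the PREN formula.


Apply the PREN formula: PREN = Cr + 3.3*Mo + 16*N
PREN = 26.9 + 3.3*1.1 + 16*0.35
PREN = 26.9 + 3.63 + 5.6 = 36.13

36.13


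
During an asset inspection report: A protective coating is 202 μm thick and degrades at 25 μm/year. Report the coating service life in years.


Service life = thickness / degradation rate
Life = 202 / 25 = 8.1 years

8.1 years


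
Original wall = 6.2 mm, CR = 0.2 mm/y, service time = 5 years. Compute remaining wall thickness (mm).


Remaining wall = original − CR × time
t = 6.2 − 0.2*5 = 6.2 − 1.0 = 5.2 mm

5.2 mm


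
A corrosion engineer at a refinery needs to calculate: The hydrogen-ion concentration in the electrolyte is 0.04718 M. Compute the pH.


pH = −log10[H+]
pH = −log10(0.04718) = 1.33

1.33


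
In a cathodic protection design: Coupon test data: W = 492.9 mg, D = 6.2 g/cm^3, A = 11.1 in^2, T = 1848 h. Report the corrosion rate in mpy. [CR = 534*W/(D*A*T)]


Apply the mpy weight-loss relation: CR = 534 * W / (D * A * T)
Numerator: 534 * 492.9 = 263208.6
Denominator: 6.2 * 11.1 * 1848 = 127179.36
CR = 263208.6 / 127179.36 = 2.0696 mpy

2.0696 mpy


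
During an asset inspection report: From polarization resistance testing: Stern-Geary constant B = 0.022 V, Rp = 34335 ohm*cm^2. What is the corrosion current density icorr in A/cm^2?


Apply the Stern-Geary relation: icorr = B / Rp
icorr = 0.022 / 34335 = 6.407×10^-7 A/cm^2

6.407×10^-7 A/cm^2


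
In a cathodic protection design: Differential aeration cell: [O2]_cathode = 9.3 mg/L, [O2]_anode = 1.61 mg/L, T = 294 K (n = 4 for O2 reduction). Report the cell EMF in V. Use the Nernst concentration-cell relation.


Apply the Nernst concentration-cell relation: E = (RT/nF)*ln(C_cathode/C_anode)
RT/nF = 8.314*294/(4*96485) = 0.00633341 V
ln(9.3/1.61) = 1.75378
E = 0.00633341 * 1.75378 = 0.01111 V

0.01111 V


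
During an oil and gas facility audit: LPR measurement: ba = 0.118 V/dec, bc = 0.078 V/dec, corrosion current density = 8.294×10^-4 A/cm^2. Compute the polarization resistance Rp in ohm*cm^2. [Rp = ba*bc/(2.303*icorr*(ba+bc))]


Apply the Stern-Geary equation: Rp = ba*bc / (2.303*icorr*(ba+bc))
ba*bc = 0.118*0.078 = 0.009204
ba+bc = 0.196; 2.303*icorr*(ba+bc) = 2.303*8.294×10^-4*0.196 = 3.7438121×10^-4
Rp = 0.009204 / 3.7438121×10^-4 = 24.58 ohm*cm^2

24.58 ohm*cm^2


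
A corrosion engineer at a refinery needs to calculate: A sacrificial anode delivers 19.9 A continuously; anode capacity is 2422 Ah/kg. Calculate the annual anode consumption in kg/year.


Annual consumption = current * hours per year / capacity
Rate = 19.9 * 8760 / 2422 = 72.0 kg/year

72.0 kg/year


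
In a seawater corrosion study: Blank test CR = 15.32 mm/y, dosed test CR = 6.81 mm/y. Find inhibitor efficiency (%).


Apply the inhibitor-efficiency definition: IE = (CR_blank − CR_inh)/CR_blank × 100
IE = (15.32 − 6.81) / 15.32 × 100
IE = 8.51 / 15.32 × 100 = 55.5 %

55.5 %


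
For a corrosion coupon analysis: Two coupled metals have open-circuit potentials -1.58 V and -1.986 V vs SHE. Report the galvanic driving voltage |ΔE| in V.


Driving voltage is the absolute potential difference.
|ΔE| = |-1.58 − (-1.986)| = 0.406 V

0.406 V


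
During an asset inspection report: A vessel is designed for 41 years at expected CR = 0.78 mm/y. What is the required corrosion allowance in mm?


Corrosion allowance = CR × design life
CA = 0.78 * 41 = 31.98 mm

31.98 mm


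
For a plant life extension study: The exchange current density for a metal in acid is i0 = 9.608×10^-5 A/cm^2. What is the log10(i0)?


i0 = 9.608×10^-5 A/cm^2
log10(i0) = -4.017

-4.017


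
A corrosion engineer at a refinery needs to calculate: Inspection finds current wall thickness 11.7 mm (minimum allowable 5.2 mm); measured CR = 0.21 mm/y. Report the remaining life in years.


Apply the remaining-life relation: RL = (t_current − t_min) / CR
RL = (11.7 − 5.2) / 0.21 = 6.5 / 0.21 = 31.0 years

31.0 years


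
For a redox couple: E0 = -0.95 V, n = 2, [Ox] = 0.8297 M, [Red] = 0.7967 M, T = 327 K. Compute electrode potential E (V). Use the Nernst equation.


Apply the Nernst equation: E = E0 + (RT/nF)*ln([Ox]/[Red])
Step 1: RT/nF = 8.314*327/(2*96485) = 0.0140886 V
Step 2: [Ox]/[Red] = 0.8297/0.7967 = 1.041421
Step 3: ln(1.041421) = 0.040586
Step 4: correction = 0.0140886 * 0.040586 = 0.001 V
E = -0.95 + 0.001 = -0.949 V

-0.949 V


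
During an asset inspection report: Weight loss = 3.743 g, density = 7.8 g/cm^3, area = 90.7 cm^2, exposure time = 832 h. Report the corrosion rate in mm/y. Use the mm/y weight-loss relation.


Apply the mm/y weight-loss relation: CR = 87600 * W / (D * A * T)
Numerator: 87600 * 3.743 = 327886.8
Denominator: 7.8 * 90.7 * 832 = 588606.72
CR = 327886.8 / 588606.72 = 0.55706 mm/y

0.55706 mm/y


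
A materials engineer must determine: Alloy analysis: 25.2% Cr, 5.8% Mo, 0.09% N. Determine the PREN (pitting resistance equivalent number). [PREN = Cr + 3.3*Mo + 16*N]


Apply the PREN formula: PREN = Cr + 3.3*Mo + 16*N
PREN = 25.2 + 3.3*5.8 + 16*0.09
PREN = 25.2 + 19.14 + 1.44 = 45.78

45.78


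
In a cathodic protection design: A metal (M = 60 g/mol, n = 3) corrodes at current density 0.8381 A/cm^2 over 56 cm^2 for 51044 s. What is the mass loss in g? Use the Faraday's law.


Apply Faraday's law: m = i*A*t*M / (n*F)
Total charge passed Q = i*A*t = 0.8381*56*51044 = 2395678.6784 C
m = Q*M/(n*F) = 2395678.6784*60/(3*96485) = 496.5909 g

496.5909 g


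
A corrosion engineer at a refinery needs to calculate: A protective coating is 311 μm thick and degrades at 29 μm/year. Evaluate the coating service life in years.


Service life = thickness / degradation rate
Life = 311 / 29 = 10.7 years

10.7 years


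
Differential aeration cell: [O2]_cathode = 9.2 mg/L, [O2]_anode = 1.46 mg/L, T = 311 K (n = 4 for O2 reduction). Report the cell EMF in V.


Apply the Nernst concentration-cell relation: E = (RT/nF)*ln(C_cathode/C_anode)
RT/nF = 8.314*311/(4*96485) = 0.00669963 V
ln(9.2/1.46) = 1.84077
E = 0.00669963 * 1.84077 = 0.01233 V

0.01233 V


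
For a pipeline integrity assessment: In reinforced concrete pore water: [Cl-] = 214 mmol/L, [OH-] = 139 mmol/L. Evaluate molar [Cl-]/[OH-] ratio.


Threshold parameter = [Cl-] / [OH-] (molar basis; both in mmol/L, so units cancel)
Ratio = 214 / 139 = 1.54

1.54


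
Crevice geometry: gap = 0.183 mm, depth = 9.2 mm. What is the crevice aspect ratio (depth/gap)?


Aspect ratio = depth / gap
Ratio = 9.2 / 0.183 = 50.3

50.3


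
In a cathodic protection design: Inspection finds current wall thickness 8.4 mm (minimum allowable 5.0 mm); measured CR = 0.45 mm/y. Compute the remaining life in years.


Apply the remaining-life relation: RL = (t_current − t_min) / CR
RL = (8.4 − 5.0) / 0.45 = 3.4 / 0.45 = 7.6 years

7.6 years


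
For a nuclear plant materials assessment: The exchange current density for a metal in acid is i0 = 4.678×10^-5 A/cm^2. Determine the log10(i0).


i0 = 4.678×10^-5 A/cm^2
log10(i0) = -4.33

-4.33


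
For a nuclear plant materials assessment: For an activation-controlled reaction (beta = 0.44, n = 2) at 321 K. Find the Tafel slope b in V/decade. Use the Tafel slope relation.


Apply the Tafel slope relation: b = 2.303*R*T/(beta*n*F)
Numerator: 2.303 * 8.314 * 321 = 6146.23
Denominator: 0.44 * 2 * 96485 = 84906.8
b = 6146.23 / 84906.8 = 0.072 V/decade

0.072 V/decade


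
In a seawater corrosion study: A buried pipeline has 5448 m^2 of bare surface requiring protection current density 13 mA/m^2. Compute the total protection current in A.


I = area * current density, then convert mA → A (÷1000)
I = 5448 * 13 / 1000 = 70.82 A

70.82 A


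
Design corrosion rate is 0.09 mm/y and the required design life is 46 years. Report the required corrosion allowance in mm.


Corrosion allowance = CR × design life
CA = 0.09 * 46 = 4.14 mm

4.14 mm


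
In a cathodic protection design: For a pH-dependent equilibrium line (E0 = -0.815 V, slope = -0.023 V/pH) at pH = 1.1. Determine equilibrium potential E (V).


Apply the Pourbaix line equation: E = E0 + slope*pH
E = -0.815 + (-0.023)*1.1 = -0.815 + (-0.0253) = -0.8403 V
Rounded to 3 decimal places: E = -0.840 V

-0.840 V


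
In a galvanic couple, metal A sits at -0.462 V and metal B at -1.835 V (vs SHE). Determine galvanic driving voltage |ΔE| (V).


Driving voltage is the absolute potential difference.
|ΔE| = |-0.462 − (-1.835)| = 1.373 V

1.373 V


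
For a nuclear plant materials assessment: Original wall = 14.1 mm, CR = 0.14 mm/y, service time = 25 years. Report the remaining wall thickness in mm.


Remaining wall = original − CR × time
t = 14.1 − 0.14*25 = 14.1 − 3.5 = 10.6 mm

10.6 mm


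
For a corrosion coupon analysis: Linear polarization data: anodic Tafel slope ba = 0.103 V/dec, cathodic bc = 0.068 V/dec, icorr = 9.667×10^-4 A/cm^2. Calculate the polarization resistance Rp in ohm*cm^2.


Apply the Stern-Geary equation: Rp = ba*bc / (2.303*icorr*(ba+bc))
ba*bc = 0.103*0.068 = 0.007004
ba+bc = 0.171; 2.303*icorr*(ba+bc) = 2.303*9.667×10^-4*0.171 = 3.8069903×10^-4
Rp = 0.007004 / 3.8069903×10^-4 = 18.4 ohm*cm^2

18.4 ohm*cm^2


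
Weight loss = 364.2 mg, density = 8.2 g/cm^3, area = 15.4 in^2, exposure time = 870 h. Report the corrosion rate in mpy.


Apply the mpy weight-loss relation: CR = 534 * W / (D * A * T)
Numerator: 534 * 364.2 = 194482.8
Denominator: 8.2 * 15.4 * 870 = 109863.6
CR = 194482.8 / 109863.6 = 1.77 mpy

1.77 mpy


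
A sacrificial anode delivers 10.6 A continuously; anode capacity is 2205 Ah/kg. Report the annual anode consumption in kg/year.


Annual consumption = current * hours per year / capacity
Rate = 10.6 * 8760 / 2205 = 42.1 kg/year

42.1 kg/year


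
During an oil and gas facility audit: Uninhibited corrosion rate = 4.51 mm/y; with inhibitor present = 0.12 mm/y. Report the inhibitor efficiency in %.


Apply the inhibitor-efficiency definition: IE = (CR_blank − CR_inh)/CR_blank × 100
IE = (4.51 − 0.12) / 4.51 × 100
IE = 4.39 / 4.51 × 100 = 97.3 %

97.3 %


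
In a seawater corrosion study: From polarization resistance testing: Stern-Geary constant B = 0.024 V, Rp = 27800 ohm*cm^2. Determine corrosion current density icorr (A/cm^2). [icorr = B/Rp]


Apply the Stern-Geary relation: icorr = B / Rp
icorr = 0.024 / 27800 = 8.633×10^-7 A/cm^2

8.633×10^-7 A/cm^2


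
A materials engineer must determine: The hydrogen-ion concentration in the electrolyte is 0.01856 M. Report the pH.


pH = −log10[H+]
pH = −log10(0.01856) = 1.73

1.73


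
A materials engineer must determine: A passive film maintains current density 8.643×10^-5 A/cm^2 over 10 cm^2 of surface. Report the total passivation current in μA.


I = i_pass * A, then convert A → μA (×10^6)
I = 8.643×10^-5 * 10 * 10^6 = 864.3 μA

864.3 μA


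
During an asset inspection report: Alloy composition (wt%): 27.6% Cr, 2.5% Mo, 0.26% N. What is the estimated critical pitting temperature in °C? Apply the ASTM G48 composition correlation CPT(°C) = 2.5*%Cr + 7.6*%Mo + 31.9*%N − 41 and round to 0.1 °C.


Apply the ASTM G48 empirical CPT estimate: CPT(°C) = 2.5*%Cr + 7.6*%Mo + 31.9*%N − 41
2.5*27.6 = 69; 7.6*2.5 = 19; 31.9*0.26 = 8.294
CPT = 69 + 19 + 8.294 − 41 = 55.294 °C
Rounded to 0.1 °C: CPT ≈ 55.3 °C

55.3 °C


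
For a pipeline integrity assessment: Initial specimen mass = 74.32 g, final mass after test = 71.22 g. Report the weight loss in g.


Weight loss = initial − final
WL = 74.32 − 71.22 = 3.1 g

3.1 g


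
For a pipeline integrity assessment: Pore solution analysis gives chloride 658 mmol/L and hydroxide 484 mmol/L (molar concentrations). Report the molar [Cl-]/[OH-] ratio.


Threshold parameter = [Cl-] / [OH-] (molar basis; both in mmol/L, so units cancel)
Ratio = 658 / 484 = 1.36

1.36


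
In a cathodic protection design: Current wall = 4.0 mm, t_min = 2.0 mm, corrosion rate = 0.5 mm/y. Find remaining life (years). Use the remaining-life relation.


Apply the remaining-life relation: RL = (t_current − t_min) / CR
RL = (4.0 − 2.0) / 0.5 = 2.0 / 0.5 = 4.0 years

4.0 years


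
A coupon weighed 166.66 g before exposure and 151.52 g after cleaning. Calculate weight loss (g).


Weight loss = initial − final
WL = 166.66 − 151.52 = 15.14 g

15.14 g


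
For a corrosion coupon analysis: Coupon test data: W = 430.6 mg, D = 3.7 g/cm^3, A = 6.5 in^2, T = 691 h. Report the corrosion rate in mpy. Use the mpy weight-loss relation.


Apply the mpy weight-loss relation: CR = 534 * W / (D * A * T)
Numerator: 534 * 430.6 = 229940.4
Denominator: 3.7 * 6.5 * 691 = 16618.55
CR = 229940.4 / 16618.55 = 13.83637 mpy

13.83637 mpy


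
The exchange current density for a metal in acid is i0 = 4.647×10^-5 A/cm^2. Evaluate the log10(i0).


i0 = 4.647×10^-5 A/cm^2
log10(i0) = -4.333

-4.333


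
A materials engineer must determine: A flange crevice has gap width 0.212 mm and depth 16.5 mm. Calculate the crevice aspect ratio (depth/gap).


Aspect ratio = depth / gap
Ratio = 16.5 / 0.212 = 77.8

77.8


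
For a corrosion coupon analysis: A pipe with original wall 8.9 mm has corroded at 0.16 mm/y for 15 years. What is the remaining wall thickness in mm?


Remaining wall = original − CR × time
t = 8.9 − 0.16*15 = 8.9 − 2.4 = 6.5 mm

6.5 mm


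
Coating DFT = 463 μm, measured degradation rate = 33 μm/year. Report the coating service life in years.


Service life = thickness / degradation rate
Life = 463 / 33 = 14.0 years

14.0 years


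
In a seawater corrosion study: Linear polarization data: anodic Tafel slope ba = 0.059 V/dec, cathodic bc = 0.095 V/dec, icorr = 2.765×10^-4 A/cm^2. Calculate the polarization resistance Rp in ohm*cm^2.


Apply the Stern-Geary equation: Rp = ba*bc / (2.303*icorr*(ba+bc))
ba*bc = 0.059*0.095 = 0.005605
ba+bc = 0.154; 2.303*icorr*(ba+bc) = 2.303*2.765×10^-4*0.154 = 9.8064043×10^-5
Rp = 0.005605 / 9.8064043×10^-5 = 57.16 ohm*cm^2

57.16 ohm*cm^2


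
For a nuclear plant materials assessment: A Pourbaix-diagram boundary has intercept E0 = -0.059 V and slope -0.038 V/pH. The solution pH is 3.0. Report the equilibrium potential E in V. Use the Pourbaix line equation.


Apply the Pourbaix line equation: E = E0 + slope*pH
E = -0.059 + (-0.038)*3.0 = -0.059 + (-0.114) = -0.173 V
Rounded to 4 decimal places: E = -0.1730 V

-0.1730 V


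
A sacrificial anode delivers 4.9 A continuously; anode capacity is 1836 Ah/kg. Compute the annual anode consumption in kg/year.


Annual consumption = current * hours per year / capacity
Rate = 4.9 * 8760 / 1836 = 23.4 kg/year

23.4 kg/year


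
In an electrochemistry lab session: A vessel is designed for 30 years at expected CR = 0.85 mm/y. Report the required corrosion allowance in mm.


Corrosion allowance = CR × design life
CA = 0.85 * 30 = 25.5 mm

25.5 mm


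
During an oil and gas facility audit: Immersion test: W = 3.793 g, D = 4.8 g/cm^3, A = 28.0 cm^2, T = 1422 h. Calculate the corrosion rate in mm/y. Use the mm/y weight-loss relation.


Apply the mm/y weight-loss relation: CR = 87600 * W / (D * A * T)
Numerator: 87600 * 3.793 = 332266.8
Denominator: 4.8 * 28.0 * 1422 = 191116.8
CR = 332266.8 / 191116.8 = 1.738554 mm/y

1.738554 mm/y


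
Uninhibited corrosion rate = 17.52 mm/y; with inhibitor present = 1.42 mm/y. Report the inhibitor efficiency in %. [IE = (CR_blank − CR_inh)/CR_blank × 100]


Apply the inhibitor-efficiency definition: IE = (CR_blank − CR_inh)/CR_blank × 100
IE = (17.52 − 1.42) / 17.52 × 100
IE = 16.1 / 17.52 × 100 = 91.9 %

91.9 %


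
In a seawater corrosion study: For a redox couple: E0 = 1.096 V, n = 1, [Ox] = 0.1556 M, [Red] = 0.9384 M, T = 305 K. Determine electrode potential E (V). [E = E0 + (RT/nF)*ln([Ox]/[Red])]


Apply the Nernst equation: E = E0 + (RT/nF)*ln([Ox]/[Red])
Step 1: RT/nF = 8.314*305/(1*96485) = 0.02628149 V
Step 2: [Ox]/[Red] = 0.1556/0.9384 = 0.165814
Step 3: ln(0.165814) = -1.796889
Step 4: correction = 0.02628149 * -1.796889 = -0.047 V
E = 1.096 + -0.047 = 1.049 V

1.049 V


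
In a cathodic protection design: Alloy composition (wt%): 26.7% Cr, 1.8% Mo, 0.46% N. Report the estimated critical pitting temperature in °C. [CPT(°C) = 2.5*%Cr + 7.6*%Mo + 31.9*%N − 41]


Apply the ASTM G48 empirical CPT estimate: CPT(°C) = 2.5*%Cr + 7.6*%Mo + 31.9*%N − 41
2.5*26.7 = 66.75; 7.6*1.8 = 13.68; 31.9*0.46 = 14.674
CPT = 66.75 + 13.68 + 14.674 − 41 = 54.104 °C
Rounded to 0.1 °C: CPT ≈ 54.1 °C

54.1 °C


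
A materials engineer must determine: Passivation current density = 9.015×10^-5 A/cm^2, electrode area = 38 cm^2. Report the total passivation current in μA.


I = i_pass * A, then convert A → μA (×10^6)
I = 9.015×10^-5 * 38 * 10^6 = 3425.7 μA

3425.7 μA


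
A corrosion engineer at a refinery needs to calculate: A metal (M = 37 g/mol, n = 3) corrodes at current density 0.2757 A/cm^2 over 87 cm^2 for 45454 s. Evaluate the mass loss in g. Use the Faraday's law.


Apply Faraday's law: m = i*A*t*M / (n*F)
Total charge passed Q = i*A*t = 0.2757*87*45454 = 1090255.0986 C
m = Q*M/(n*F) = 1090255.0986*37/(3*96485) = 139.3634 g

139.3634 g


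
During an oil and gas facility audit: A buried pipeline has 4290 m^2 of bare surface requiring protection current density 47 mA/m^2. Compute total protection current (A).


I = area * current density, then convert mA → A (÷1000)
I = 4290 * 47 / 1000 = 201.63 A

201.63 A


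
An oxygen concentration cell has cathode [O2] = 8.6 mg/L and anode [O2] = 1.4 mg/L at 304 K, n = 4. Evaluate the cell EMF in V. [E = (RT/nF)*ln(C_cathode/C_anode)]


Apply the Nernst concentration-cell relation: E = (RT/nF)*ln(C_cathode/C_anode)
RT/nF = 8.314*304/(4*96485) = 0.00654883 V
ln(8.6/1.4) = 1.81529
E = 0.00654883 * 1.81529 = 0.01189 V

0.01189 V


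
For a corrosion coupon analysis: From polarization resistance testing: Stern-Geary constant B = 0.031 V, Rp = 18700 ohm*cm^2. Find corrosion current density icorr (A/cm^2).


Apply the Stern-Geary relation: icorr = B / Rp
icorr = 0.031 / 18700 = 1.658×10^-6 A/cm^2

1.658×10^-6 A/cm^2


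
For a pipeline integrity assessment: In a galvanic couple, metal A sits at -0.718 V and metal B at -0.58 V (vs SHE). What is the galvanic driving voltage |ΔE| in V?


Driving voltage is the absolute potential difference.
|ΔE| = |-0.718 − (-0.58)| = 0.138 V

0.138 V


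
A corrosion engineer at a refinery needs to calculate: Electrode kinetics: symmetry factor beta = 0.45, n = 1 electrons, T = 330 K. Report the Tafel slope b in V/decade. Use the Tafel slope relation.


Apply the Tafel slope relation: b = 2.303*R*T/(beta*n*F)
Numerator: 2.303 * 8.314 * 330 = 6318.56
Denominator: 0.45 * 1 * 96485 = 43418.25
b = 6318.56 / 43418.25 = 0.146 V/decade

0.146 V/decade


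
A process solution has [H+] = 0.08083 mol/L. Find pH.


pH = −log10[H+]
pH = −log10(0.08083) = 1.09

1.09


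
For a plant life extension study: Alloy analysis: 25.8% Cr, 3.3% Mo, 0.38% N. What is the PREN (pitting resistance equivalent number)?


Apply the PREN formula: PREN = Cr + 3.3*Mo + 16*N
PREN = 25.8 + 3.3*3.3 + 16*0.38
PREN = 25.8 + 10.89 + 6.08 = 42.77

42.77


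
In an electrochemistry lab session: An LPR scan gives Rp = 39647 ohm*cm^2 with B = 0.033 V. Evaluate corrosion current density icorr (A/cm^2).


Apply the Stern-Geary relation: icorr = B / Rp
icorr = 0.033 / 39647 = 8.323×10^-7 A/cm^2

8.323×10^-7 A/cm^2


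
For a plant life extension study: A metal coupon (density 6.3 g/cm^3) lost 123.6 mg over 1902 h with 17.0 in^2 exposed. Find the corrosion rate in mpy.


Apply the mpy weight-loss relation: CR = 534 * W / (D * A * T)
Numerator: 534 * 123.6 = 66002.4
Denominator: 6.3 * 17.0 * 1902 = 203704.2
CR = 66002.4 / 203704.2 = 0.324 mpy

0.324 mpy


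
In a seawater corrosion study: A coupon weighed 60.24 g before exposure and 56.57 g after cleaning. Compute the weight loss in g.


Weight loss = initial − final
WL = 60.24 − 56.57 = 3.67 g

3.67 g


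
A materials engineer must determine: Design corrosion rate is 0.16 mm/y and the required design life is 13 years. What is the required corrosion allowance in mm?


Corrosion allowance = CR × design life
CA = 0.16 * 13 = 2.08 mm

2.08 mm


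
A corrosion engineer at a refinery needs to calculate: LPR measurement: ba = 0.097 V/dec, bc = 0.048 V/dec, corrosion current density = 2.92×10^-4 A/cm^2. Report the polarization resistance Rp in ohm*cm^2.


Apply the Stern-Geary equation: Rp = ba*bc / (2.303*icorr*(ba+bc))
ba*bc = 0.097*0.048 = 0.004656
ba+bc = 0.145; 2.303*icorr*(ba+bc) = 2.303*2.92×10^-4*0.145 = 9.750902×10^-5
Rp = 0.004656 / 9.750902×10^-5 = 47.7 ohm*cm^2

47.7 ohm*cm^2


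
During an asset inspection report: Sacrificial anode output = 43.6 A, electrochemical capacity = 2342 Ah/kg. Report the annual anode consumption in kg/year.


Annual consumption = current * hours per year / capacity
Rate = 43.6 * 8760 / 2342 = 163.1 kg/year

163.1 kg/year


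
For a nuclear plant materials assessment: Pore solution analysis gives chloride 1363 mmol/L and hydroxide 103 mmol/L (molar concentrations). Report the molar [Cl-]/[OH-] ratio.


Threshold parameter = [Cl-] / [OH-] (molar basis; both in mmol/L, so units cancel)
Ratio = 1363 / 103 = 13.23

13.23


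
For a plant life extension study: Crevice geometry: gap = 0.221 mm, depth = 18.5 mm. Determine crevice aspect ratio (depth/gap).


Aspect ratio = depth / gap
Ratio = 18.5 / 0.221 = 83.7

83.7


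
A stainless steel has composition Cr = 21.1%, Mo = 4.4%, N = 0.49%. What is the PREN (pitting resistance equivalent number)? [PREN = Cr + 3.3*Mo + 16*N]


Apply the PREN formula: PREN = Cr + 3.3*Mo + 16*N
PREN = 21.1 + 3.3*4.4 + 16*0.49
PREN = 21.1 + 14.52 + 7.84 = 43.46

43.46


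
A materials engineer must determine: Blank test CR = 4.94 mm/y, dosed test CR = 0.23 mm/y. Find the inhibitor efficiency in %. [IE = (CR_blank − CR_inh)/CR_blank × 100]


Apply the inhibitor-efficiency definition: IE = (CR_blank − CR_inh)/CR_blank × 100
IE = (4.94 − 0.23) / 4.94 × 100
IE = 4.71 / 4.94 × 100 = 95.3 %

95.3 %


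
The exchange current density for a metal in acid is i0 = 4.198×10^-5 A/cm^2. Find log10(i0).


i0 = 4.198×10^-5 A/cm^2
log10(i0) = -4.377

-4.377


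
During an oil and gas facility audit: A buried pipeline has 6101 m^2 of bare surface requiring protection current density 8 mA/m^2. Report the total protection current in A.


I = area * current density, then convert mA → A (÷1000)
I = 6101 * 8 / 1000 = 48.81 A

48.81 A


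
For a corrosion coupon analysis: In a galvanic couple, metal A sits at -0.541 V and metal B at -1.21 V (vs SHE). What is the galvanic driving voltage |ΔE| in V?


Driving voltage is the absolute potential difference.
|ΔE| = |-0.541 − (-1.21)| = 0.669 V

0.669 V


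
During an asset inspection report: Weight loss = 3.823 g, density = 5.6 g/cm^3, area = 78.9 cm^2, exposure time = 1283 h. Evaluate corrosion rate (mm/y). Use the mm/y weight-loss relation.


Apply the mm/y weight-loss relation: CR = 87600 * W / (D * A * T)
Numerator: 87600 * 3.823 = 334894.8
Denominator: 5.6 * 78.9 * 1283 = 566880.72
CR = 334894.8 / 566880.72 = 0.5908 mm/y

0.5908 mm/y


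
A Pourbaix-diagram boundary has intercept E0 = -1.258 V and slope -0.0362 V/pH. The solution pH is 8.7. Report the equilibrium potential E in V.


Apply the Pourbaix line equation: E = E0 + slope*pH
E = -1.258 + (-0.0362)*8.7 = -1.258 + (-0.31494) = -1.57294 V
Rounded to 4 decimal places: E = -1.5729 V

-1.5729 V


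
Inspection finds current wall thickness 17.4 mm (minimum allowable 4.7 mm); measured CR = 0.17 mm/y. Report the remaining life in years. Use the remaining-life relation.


Apply the remaining-life relation: RL = (t_current − t_min) / CR
RL = (17.4 − 4.7) / 0.17 = 12.7 / 0.17 = 74.7 years

74.7 years


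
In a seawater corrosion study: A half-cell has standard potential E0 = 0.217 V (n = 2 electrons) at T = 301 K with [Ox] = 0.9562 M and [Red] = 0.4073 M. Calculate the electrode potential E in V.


Apply the Nernst equation: E = E0 + (RT/nF)*ln([Ox]/[Red])
Step 1: RT/nF = 8.314*301/(2*96485) = 0.01296841 V
Step 2: [Ox]/[Red] = 0.9562/0.4073 = 2.347655
Step 3: ln(2.347655) = 0.853417
Step 4: correction = 0.01296841 * 0.853417 = 0.011 V
E = 0.217 + 0.011 = 0.228 V

0.228 V


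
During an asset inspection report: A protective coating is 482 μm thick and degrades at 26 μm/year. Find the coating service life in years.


Service life = thickness / degradation rate
Life = 482 / 26 = 18.5 years

18.5 years


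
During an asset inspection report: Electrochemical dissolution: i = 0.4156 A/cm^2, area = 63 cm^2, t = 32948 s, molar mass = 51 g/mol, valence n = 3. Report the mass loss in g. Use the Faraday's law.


Apply Faraday's law: m = i*A*t*M / (n*F)
Total charge passed Q = i*A*t = 0.4156*63*32948 = 862670.8944 C
m = Q*M/(n*F) = 862670.8944*51/(3*96485) = 151.997 g

151.997 g


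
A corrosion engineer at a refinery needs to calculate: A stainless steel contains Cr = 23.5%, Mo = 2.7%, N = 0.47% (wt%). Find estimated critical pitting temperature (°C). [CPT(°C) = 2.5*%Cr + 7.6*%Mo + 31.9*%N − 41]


Apply the ASTM G48 empirical CPT estimate: CPT(°C) = 2.5*%Cr + 7.6*%Mo + 31.9*%N − 41
2.5*23.5 = 58.75; 7.6*2.7 = 20.52; 31.9*0.47 = 14.993
CPT = 58.75 + 20.52 + 14.993 − 41 = 53.263 °C
Rounded to 0.1 °C: CPT ≈ 53.3 °C

53.3 °C


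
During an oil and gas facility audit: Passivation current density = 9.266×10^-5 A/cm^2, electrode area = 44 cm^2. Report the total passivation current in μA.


I = i_pass * A, then convert A → μA (×10^6)
I = 9.266×10^-5 * 44 * 10^6 = 4077.04 μA

4077.04 μA


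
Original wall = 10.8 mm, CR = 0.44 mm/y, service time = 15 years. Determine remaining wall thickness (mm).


Remaining wall = original − CR × time
t = 10.8 − 0.44*15 = 10.8 − 6.6 = 4.2 mm

4.2 mm


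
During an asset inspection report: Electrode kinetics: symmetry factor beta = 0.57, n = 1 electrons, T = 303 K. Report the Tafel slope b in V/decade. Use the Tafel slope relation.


Apply the Tafel slope relation: b = 2.303*R*T/(beta*n*F)
Numerator: 2.303 * 8.314 * 303 = 5801.58
Denominator: 0.57 * 1 * 96485 = 54996.45
b = 5801.58 / 54996.45 = 0.1055 V/decade

0.1055 V/decade


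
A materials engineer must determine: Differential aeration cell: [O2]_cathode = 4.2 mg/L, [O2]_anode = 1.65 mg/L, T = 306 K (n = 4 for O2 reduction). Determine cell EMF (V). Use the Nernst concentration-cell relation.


Apply the Nernst concentration-cell relation: E = (RT/nF)*ln(C_cathode/C_anode)
RT/nF = 8.314*306/(4*96485) = 0.00659192 V
ln(4.2/1.65) = 0.93431
E = 0.00659192 * 0.93431 = 0.00616 V

0.00616 V


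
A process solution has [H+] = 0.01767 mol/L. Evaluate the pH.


pH = −log10[H+]
pH = −log10(0.01767) = 1.75

1.75


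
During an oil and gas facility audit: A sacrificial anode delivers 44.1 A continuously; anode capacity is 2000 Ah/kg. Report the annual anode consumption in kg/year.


Annual consumption = current * hours per year / capacity
Rate = 44.1 * 8760 / 2000 = 193.2 kg/year

193.2 kg/year


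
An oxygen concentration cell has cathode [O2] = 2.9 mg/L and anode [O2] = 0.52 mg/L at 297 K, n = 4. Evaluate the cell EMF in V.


Apply the Nernst concentration-cell relation: E = (RT/nF)*ln(C_cathode/C_anode)
RT/nF = 8.314*297/(4*96485) = 0.00639804 V
ln(2.9/0.52) = 1.71864
E = 0.00639804 * 1.71864 = 0.011 V

0.011 V


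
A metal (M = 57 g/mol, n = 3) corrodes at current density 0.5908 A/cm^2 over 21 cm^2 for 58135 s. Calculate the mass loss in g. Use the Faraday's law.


Apply Faraday's law: m = i*A*t*M / (n*F)
Total charge passed Q = i*A*t = 0.5908*21*58135 = 721269.318 C
m = Q*M/(n*F) = 721269.318*57/(3*96485) = 142.0337 g

142.0337 g


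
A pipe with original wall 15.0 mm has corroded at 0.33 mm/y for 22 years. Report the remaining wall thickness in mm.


Remaining wall = original − CR × time
t = 15.0 − 0.33*22 = 15.0 − 7.26 = 7.74 mm

7.74 mm


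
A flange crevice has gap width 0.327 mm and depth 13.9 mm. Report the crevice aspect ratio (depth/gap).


Aspect ratio = depth / gap
Ratio = 13.9 / 0.327 = 42.5

42.5


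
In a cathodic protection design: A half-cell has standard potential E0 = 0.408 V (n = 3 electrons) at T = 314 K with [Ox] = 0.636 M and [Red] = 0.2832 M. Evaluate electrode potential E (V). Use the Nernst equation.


Apply the Nernst equation: E = E0 + (RT/nF)*ln([Ox]/[Red])
Step 1: RT/nF = 8.314*314/(3*96485) = 0.009019 V
Step 2: [Ox]/[Red] = 0.636/0.2832 = 2.245763
Step 3: ln(2.245763) = 0.809045
Step 4: correction = 0.009019 * 0.809045 = 0.007 V
E = 0.408 + 0.007 = 0.415 V

0.415 V


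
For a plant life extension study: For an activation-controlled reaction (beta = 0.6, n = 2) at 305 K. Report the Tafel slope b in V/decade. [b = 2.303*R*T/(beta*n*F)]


Apply the Tafel slope relation: b = 2.303*R*T/(beta*n*F)
Numerator: 2.303 * 8.314 * 305 = 5839.88
Denominator: 0.6 * 2 * 96485 = 115782.0
b = 5839.88 / 115782.0 = 0.0504 V/decade

0.0504 V/decade


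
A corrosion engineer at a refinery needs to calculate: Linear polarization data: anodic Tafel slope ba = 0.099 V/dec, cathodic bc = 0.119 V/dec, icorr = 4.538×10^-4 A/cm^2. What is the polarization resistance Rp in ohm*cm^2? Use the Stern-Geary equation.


Apply the Stern-Geary equation: Rp = ba*bc / (2.303*icorr*(ba+bc))
ba*bc = 0.099*0.119 = 0.011781
ba+bc = 0.218; 2.303*icorr*(ba+bc) = 2.303*4.538×10^-4*0.218 = 2.2783211×10^-4
Rp = 0.011781 / 2.2783211×10^-4 = 51.71 ohm*cm^2

51.71 ohm*cm^2


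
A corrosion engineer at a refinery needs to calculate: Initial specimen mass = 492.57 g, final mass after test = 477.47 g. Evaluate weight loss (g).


Weight loss = initial − final
WL = 492.57 − 477.47 = 15.1 g

15.1 g


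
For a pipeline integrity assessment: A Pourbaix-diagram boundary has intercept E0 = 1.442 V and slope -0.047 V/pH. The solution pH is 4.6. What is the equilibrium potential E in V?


Apply the Pourbaix line equation: E = E0 + slope*pH
E = 1.442 + (-0.047)*4.6 = 1.442 + (-0.2162) = 1.2258 V
Rounded to 4 decimal places: E = 1.2258 V

1.2258 V


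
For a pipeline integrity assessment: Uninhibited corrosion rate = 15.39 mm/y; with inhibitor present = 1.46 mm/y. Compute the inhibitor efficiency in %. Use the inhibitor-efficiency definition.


Apply the inhibitor-efficiency definition: IE = (CR_blank − CR_inh)/CR_blank × 100
IE = (15.39 − 1.46) / 15.39 × 100
IE = 13.93 / 15.39 × 100 = 90.5 %

90.5 %


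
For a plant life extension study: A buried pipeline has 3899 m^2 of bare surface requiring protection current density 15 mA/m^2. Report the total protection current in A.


I = area * current density, then convert mA → A (÷1000)
I = 3899 * 15 / 1000 = 58.49 A

58.49 A


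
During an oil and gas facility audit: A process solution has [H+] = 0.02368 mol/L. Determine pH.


pH = −log10[H+]
pH = −log10(0.02368) = 1.63

1.63


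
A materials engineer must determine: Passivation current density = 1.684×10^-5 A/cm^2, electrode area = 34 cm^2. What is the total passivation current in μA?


I = i_pass * A, then convert A → μA (×10^6)
I = 1.684×10^-5 * 34 * 10^6 = 572.56 μA

572.56 μA
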